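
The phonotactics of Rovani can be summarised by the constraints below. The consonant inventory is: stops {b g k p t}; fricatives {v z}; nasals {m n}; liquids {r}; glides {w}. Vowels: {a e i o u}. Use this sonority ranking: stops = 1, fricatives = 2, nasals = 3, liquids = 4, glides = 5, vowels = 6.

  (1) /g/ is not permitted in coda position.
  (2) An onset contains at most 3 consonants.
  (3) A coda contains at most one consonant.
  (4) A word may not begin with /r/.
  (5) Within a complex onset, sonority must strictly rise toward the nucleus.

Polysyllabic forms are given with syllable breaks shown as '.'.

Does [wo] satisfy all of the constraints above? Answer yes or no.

[wo] — σ1 onset /w/, coda /∅/ ok → well-formed

yes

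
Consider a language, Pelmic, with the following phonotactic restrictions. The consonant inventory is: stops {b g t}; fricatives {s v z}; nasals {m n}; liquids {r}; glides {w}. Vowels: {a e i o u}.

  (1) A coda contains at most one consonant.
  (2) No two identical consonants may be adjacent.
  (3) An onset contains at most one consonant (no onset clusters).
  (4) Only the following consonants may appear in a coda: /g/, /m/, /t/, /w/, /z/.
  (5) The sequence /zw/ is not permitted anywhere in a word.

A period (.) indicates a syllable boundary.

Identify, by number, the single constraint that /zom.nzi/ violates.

3

/zom.nzi/: syllable 2 onset /nz/ has 2 consonants (> 1).
This is a violation of constraint 3: "An onset contains at most one consonant (no onset clusters)."
The remaining constraints (1, 2, 4, 5) are satisfied.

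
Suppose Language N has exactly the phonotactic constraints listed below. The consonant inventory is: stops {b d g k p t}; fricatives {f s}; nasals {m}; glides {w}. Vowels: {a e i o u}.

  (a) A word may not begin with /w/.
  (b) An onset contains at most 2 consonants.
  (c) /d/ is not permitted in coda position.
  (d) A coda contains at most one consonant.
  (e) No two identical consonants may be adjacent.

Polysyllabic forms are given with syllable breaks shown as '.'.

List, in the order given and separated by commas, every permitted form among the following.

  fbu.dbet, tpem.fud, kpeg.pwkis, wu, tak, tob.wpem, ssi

fbu.dbet, tak, tob.wpem

fbu.dbet — σ1 onset /fb/ (2C), coda /∅/ ok; σ2 onset /db/ (2C), coda /t/ ok → permitted
tpem.fud — violates constraint (c): syllable 2 coda contains /d/ → not permitted
kpeg.pwkis — violates constraint (b): syllable 2 onset /pwk/ has 3 consonants (> 2) → not permitted
wu — violates constraint (a): word begins with /w/ → not permitted
tak — σ1 onset /t/, coda /k/ ok → permitted
tob.wpem — σ1 onset /t/, coda /b/ ok; σ2 onset /wp/ (2C), coda /m/ ok → permitted
ssi — violates constraint (e): adjacent identical consonants /ss/ → not permitted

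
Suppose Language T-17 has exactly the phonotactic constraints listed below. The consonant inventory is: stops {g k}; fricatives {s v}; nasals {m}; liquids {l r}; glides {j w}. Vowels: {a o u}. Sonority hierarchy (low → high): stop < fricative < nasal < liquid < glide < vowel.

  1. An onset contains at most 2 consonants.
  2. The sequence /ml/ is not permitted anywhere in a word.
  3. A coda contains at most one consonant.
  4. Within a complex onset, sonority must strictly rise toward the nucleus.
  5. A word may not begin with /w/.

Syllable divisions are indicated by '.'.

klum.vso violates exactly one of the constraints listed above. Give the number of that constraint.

klum.vso: syllable 2 onset /vs/: /v/ (fricative, 2) → /s/ (fricative, 2) does not rise.
This is a violation of constraint 4: "Within a complex onset, sonority must strictly rise toward the nucleus."
The remaining constraints (1, 2, 3, 5) are satisfied.

4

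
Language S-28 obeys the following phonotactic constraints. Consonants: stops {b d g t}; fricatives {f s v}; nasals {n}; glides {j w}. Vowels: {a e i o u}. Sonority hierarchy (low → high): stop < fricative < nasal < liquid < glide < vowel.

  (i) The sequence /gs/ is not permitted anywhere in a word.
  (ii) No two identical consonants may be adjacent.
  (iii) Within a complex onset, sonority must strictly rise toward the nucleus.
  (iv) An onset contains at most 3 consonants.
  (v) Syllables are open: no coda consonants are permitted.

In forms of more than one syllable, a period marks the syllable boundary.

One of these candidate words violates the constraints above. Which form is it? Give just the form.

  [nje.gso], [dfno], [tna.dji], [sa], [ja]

[nje.gso]

[nje.gso] — violates constraint (i): contains banned sequence /gs/ → ill-formed
[dfno] — σ1 onset /dfn/ (1→2→3 rises), coda /∅/ ok → well-formed
[tna.dji] — σ1 onset /tn/ (1→3 rises), coda /∅/ ok; σ2 onset /dj/ (1→5 rises), coda /∅/ ok → well-formed
[sa] — σ1 onset /s/, coda /∅/ ok → well-formed
[ja] — σ1 onset /j/, coda /∅/ ok → well-formed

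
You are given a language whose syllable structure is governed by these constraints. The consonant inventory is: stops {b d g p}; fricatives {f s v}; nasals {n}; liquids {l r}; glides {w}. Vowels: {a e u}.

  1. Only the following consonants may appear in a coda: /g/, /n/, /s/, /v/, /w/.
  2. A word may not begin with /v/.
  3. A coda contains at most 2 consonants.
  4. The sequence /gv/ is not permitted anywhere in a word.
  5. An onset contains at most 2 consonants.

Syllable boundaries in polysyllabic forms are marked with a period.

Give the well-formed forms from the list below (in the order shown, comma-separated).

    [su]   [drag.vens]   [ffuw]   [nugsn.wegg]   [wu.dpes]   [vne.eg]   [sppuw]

[su] — σ1 onset /s/, coda /∅/ ok → well-formed
[drag.vens] — violates constraint 4: contains banned sequence /gv/ → ill-formed
[ffuw] — σ1 onset /ff/ (2C), coda /w/ ok → well-formed
[nugsn.wegg] — violates constraint 3: syllable 1 coda /gsn/ has 3 consonants (> 2) → ill-formed
[wu.dpes] — σ1 onset /w/, coda /∅/ ok; σ2 onset /dp/ (2C), coda /s/ ok → well-formed
[vne.eg] — violates constraint 2: word begins with /v/ → ill-formed
[sppuw] — violates constraint 5: syllable 1 onset /spp/ has 3 consonants (> 2) → ill-formed

[su], [ffuw], [wu.dpes]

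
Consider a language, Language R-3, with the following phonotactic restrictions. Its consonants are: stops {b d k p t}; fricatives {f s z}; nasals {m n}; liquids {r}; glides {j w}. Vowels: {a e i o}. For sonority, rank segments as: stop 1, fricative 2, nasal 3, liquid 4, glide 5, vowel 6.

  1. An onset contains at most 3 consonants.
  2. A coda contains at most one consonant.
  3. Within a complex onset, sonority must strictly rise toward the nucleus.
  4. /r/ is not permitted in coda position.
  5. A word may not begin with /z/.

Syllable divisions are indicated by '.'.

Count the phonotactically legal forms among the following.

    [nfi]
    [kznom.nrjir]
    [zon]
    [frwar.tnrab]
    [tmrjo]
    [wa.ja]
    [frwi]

[nfi] — violates constraint 3: syllable 1 onset /nf/: /n/ (nasal, 3) → /f/ (fricative, 2) does not rise → phonotactically illegal
[kznom.nrjir] — violates constraint 4: syllable 2 coda contains /r/ → phonotactically illegal
[zon] — violates constraint 5: word begins with /z/ → phonotactically illegal
[frwar.tnrab] — violates constraint 4: syllable 1 coda contains /r/ → phonotactically illegal
[tmrjo] — violates constraint 1: syllable 1 onset /tmrj/ has 4 consonants (> 3) → phonotactically illegal
[wa.ja] — σ1 onset /w/, coda /∅/ ok; σ2 onset /j/, coda /∅/ ok → phonotactically legal
[frwi] — σ1 onset /frw/ (2→4→5 rises), coda /∅/ ok → phonotactically legal
Phonotactically legal: [wa.ja], [frwi] → 2.

2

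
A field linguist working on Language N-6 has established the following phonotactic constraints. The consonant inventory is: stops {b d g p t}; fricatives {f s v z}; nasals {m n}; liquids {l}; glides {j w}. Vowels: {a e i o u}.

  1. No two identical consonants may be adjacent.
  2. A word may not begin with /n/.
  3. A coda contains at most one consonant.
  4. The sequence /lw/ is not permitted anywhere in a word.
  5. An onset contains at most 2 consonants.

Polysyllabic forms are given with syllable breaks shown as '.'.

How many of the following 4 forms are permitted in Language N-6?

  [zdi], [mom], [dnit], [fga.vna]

4

[zdi] — σ1 onset /zd/ (2C), coda /∅/ ok → permitted
[mom] — σ1 onset /m/, coda /m/ ok → permitted
[dnit] — σ1 onset /dn/ (2C), coda /t/ ok → permitted
[fga.vna] — σ1 onset /fg/ (2C), coda /∅/ ok; σ2 onset /vn/ (2C), coda /∅/ ok → permitted
Permitted: [zdi], [mom], [dnit], [fga.vna] → 4.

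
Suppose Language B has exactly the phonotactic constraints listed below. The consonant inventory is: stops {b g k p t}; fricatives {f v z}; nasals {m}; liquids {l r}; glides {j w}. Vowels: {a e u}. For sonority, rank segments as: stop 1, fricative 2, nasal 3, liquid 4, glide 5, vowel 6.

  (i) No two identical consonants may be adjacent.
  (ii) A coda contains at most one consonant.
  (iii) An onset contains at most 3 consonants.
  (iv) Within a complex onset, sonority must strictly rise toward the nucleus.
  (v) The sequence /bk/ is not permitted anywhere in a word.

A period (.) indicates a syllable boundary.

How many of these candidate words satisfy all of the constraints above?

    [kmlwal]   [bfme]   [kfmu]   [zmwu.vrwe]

[kmlwal] — violates constraint (iii): syllable 1 onset /kmlw/ has 4 consonants (> 3) → not permitted
[bfme] — σ1 onset /bfm/ (1→2→3 rises), coda /∅/ ok → permitted
[kfmu] — σ1 onset /kfm/ (1→2→3 rises), coda /∅/ ok → permitted
[zmwu.vrwe] — σ1 onset /zmw/ (2→3→5 rises), coda /∅/ ok; σ2 onset /vrw/ (2→4→5 rises), coda /∅/ ok → permitted
Permitted: [bfme], [kfmu], [zmwu.vrwe] → 3.

3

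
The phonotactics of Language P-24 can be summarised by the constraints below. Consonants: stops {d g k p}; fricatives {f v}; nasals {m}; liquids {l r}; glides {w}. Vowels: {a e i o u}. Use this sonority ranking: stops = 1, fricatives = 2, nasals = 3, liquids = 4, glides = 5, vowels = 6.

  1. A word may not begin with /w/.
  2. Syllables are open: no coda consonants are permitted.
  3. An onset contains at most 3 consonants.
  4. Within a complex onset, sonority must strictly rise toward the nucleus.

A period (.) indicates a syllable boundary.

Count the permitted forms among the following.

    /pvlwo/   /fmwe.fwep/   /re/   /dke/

/pvlwo/ — violates constraint 3: syllable 1 onset /pvlw/ has 4 consonants (> 3) → not permitted
/fmwe.fwep/ — violates constraint 2: syllable 2 coda /p/ has 1 consonant (> 0) → not permitted
/re/ — σ1 onset /r/, coda /∅/ ok → permitted
/dke/ — violates constraint 4: syllable 1 onset /dk/: /d/ (stop, 1) → /k/ (stop, 1) does not rise → not permitted
Permitted: /re/ → 1.

1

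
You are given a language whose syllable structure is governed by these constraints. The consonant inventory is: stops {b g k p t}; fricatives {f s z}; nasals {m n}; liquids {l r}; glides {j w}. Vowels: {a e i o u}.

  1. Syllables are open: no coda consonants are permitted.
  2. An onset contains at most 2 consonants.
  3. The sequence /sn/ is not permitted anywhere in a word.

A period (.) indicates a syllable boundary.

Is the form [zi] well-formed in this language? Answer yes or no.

[zi] — σ1 onset /z/, coda /∅/ ok → well-formed

yes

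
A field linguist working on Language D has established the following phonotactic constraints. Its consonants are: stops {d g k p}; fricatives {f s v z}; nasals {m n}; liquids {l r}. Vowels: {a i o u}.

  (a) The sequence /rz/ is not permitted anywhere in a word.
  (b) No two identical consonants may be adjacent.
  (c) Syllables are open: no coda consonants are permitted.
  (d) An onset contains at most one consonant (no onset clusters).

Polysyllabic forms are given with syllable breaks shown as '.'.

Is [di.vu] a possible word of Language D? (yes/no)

[di.vu] — σ1 onset /d/, coda /∅/ ok; σ2 onset /v/, coda /∅/ ok → licit

yes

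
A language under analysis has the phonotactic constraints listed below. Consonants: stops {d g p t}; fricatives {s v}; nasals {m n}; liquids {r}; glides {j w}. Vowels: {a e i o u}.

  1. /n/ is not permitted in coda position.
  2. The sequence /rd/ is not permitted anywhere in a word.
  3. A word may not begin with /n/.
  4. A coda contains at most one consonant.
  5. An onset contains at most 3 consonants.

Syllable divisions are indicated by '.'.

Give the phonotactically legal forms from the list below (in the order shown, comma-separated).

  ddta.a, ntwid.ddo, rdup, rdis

ddta.a

ddta.a — σ1 onset /ddt/ (3C), coda /∅/ ok; σ2 onset /∅/, coda /∅/ ok → phonotactically legal
ntwid.ddo — violates constraint 3: word begins with /n/ → phonotactically illegal
rdup — violates constraint 2: contains banned sequence /rd/ → phonotactically illegal
rdis — violates constraint 2: contains banned sequence /rd/ → phonotactically illegal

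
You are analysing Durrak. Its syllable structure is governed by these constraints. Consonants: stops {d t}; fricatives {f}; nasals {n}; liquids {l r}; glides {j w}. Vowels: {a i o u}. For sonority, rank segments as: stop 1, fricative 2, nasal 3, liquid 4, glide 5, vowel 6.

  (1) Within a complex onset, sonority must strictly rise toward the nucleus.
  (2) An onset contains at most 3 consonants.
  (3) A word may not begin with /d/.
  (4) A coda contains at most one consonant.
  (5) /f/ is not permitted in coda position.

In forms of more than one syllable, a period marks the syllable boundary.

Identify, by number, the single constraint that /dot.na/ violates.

/dot.na/: word begins with /d/.
This is a violation of constraint 3: "A word may not begin with /d/."
The remaining constraints (1, 2, 4, 5) are satisfied.

3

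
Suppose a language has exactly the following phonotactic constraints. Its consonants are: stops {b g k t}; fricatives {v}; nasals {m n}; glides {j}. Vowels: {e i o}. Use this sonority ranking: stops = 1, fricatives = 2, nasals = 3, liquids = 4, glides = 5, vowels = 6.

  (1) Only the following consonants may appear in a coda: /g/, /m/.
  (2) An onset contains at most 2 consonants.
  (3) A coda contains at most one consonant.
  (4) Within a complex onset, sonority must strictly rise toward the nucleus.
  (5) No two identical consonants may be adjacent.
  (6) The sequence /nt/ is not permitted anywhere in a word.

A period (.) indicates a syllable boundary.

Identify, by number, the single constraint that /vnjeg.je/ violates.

2

/vnjeg.je/: syllable 1 onset /vnj/ has 3 consonants (> 2).
This is a violation of constraint 2: "An onset contains at most 2 consonants."
The remaining constraints (1, 3, 4, 5, 6) are satisfied.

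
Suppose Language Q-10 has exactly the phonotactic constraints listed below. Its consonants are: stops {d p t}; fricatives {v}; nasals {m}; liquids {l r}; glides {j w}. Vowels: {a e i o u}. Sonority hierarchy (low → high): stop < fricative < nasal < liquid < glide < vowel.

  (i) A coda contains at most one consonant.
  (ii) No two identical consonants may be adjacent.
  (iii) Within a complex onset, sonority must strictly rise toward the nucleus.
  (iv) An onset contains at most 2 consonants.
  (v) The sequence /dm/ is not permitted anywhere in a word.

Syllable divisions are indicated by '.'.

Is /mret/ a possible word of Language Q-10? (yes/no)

yes

/mret/ — σ1 onset /mr/ (3→4 rises), coda /t/ ok → licit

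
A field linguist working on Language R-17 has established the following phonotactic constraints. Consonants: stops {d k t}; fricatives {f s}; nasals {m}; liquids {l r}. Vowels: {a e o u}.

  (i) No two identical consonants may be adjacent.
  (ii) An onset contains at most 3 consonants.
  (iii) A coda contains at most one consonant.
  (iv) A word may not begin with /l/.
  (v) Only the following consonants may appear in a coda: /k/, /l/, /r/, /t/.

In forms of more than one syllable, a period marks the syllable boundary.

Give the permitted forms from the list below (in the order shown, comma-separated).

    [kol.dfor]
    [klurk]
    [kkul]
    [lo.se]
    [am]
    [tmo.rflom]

[kol.dfor] — σ1 onset /k/, coda /l/ ok; σ2 onset /df/ (2C), coda /r/ ok → permitted
[klurk] — violates constraint (iii): syllable 1 coda /rk/ has 2 consonants (> 1) → not permitted
[kkul] — violates constraint (i): adjacent identical consonants /kk/ → not permitted
[lo.se] — violates constraint (iv): word begins with /l/ → not permitted
[am] — violates constraint (v): syllable 1 coda contains /m/, which is not a licensed coda consonant → not permitted
[tmo.rflom] — violates constraint (v): syllable 2 coda contains /m/, which is not a licensed coda consonant → not permitted

[kol.dfor]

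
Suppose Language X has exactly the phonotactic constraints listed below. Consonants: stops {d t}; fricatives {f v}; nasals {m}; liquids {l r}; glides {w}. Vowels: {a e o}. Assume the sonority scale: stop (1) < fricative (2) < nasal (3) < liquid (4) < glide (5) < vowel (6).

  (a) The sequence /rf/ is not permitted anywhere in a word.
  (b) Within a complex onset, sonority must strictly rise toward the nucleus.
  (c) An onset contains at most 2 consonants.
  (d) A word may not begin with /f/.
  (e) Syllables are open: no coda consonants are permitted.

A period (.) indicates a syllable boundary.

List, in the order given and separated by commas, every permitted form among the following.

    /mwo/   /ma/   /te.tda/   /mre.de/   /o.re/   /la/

/mwo/ — σ1 onset /mw/ (3→5 rises), coda /∅/ ok → permitted
/ma/ — σ1 onset /m/, coda /∅/ ok → permitted
/te.tda/ — violates constraint (b): syllable 2 onset /td/: /t/ (stop, 1) → /d/ (stop, 1) does not rise → not permitted
/mre.de/ — σ1 onset /mr/ (3→4 rises), coda /∅/ ok; σ2 onset /d/, coda /∅/ ok → permitted
/o.re/ — σ1 onset /∅/, coda /∅/ ok; σ2 onset /r/, coda /∅/ ok → permitted
/la/ — σ1 onset /l/, coda /∅/ ok → permitted

/mwo/, /ma/, /mre.de/, /o.re/, /la/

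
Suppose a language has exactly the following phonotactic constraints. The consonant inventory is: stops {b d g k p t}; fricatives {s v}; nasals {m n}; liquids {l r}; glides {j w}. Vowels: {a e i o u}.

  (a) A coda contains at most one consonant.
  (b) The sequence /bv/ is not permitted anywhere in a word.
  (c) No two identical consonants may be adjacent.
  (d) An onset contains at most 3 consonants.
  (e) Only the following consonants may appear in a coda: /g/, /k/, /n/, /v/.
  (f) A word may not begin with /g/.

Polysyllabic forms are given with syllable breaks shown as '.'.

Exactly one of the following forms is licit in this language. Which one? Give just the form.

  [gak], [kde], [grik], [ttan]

[kde]

[gak] — violates constraint (f): word begins with /g/ → illicit
[kde] — σ1 onset /kd/ (2C), coda /∅/ ok → licit
[grik] — violates constraint (f): word begins with /g/ → illicit
[ttan] — violates constraint (c): adjacent identical consonants /tt/ → illicit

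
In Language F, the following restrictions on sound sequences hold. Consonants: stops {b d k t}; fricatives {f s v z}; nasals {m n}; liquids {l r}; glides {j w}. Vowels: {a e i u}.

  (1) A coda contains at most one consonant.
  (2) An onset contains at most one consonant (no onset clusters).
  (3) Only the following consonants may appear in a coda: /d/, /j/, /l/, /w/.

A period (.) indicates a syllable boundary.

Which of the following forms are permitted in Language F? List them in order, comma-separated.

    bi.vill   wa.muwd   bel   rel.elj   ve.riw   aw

bi.vill — violates constraint 1: syllable 2 coda /ll/ has 2 consonants (> 1) → not permitted
wa.muwd — violates constraint 1: syllable 2 coda /wd/ has 2 consonants (> 1) → not permitted
bel — σ1 onset /b/, coda /l/ ok → permitted
rel.elj — violates constraint 1: syllable 2 coda /lj/ has 2 consonants (> 1) → not permitted
ve.riw — σ1 onset /v/, coda /∅/ ok; σ2 onset /r/, coda /w/ ok → permitted
aw — σ1 onset /∅/, coda /w/ ok → permitted

bel, ve.riw, aw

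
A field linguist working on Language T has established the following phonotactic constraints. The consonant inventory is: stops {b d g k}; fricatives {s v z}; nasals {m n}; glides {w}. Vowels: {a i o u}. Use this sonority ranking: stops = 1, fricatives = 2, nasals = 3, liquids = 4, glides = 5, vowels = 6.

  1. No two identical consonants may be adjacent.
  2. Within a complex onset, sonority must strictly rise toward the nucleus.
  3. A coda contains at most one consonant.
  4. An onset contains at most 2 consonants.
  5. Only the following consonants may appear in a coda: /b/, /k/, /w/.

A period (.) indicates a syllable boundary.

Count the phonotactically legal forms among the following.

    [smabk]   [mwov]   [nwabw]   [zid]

[smabk] — violates constraint 3: syllable 1 coda /bk/ has 2 consonants (> 1) → phonotactically illegal
[mwov] — violates constraint 5: syllable 1 coda contains /v/, which is not a licensed coda consonant → phonotactically illegal
[nwabw] — violates constraint 3: syllable 1 coda /bw/ has 2 consonants (> 1) → phonotactically illegal
[zid] — violates constraint 5: syllable 1 coda contains /d/, which is not a licensed coda consonant → phonotactically illegal
No form is phonotactically legal → 0.

0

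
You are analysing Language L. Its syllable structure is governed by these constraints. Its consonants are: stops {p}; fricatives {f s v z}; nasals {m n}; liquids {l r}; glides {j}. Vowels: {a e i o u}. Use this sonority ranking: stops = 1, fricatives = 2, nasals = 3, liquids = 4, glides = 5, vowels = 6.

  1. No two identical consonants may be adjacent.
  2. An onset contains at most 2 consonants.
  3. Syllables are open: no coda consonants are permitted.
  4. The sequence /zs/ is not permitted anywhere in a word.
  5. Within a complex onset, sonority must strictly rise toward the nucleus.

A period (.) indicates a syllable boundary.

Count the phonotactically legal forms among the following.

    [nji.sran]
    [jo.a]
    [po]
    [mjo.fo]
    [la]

[nji.sran] — violates constraint 3: syllable 2 coda /n/ has 1 consonant (> 0) → phonotactically illegal
[jo.a] — σ1 onset /j/, coda /∅/ ok; σ2 onset /∅/, coda /∅/ ok → phonotactically legal
[po] — σ1 onset /p/, coda /∅/ ok → phonotactically legal
[mjo.fo] — σ1 onset /mj/ (3→5 rises), coda /∅/ ok; σ2 onset /f/, coda /∅/ ok → phonotactically legal
[la] — σ1 onset /l/, coda /∅/ ok → phonotactically legal
Phonotactically legal: [jo.a], [po], [mjo.fo], [la] → 4.

4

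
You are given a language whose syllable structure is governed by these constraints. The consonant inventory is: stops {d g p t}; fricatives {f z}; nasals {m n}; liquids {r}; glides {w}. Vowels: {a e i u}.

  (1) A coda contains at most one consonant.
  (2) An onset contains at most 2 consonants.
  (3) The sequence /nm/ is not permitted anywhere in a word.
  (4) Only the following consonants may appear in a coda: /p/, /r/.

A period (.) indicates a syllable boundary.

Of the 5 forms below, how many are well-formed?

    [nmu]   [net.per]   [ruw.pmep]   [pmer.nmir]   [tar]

[nmu] — violates constraint 3: contains banned sequence /nm/ → ill-formed
[net.per] — violates constraint 4: syllable 1 coda contains /t/, which is not a licensed coda consonant → ill-formed
[ruw.pmep] — violates constraint 4: syllable 1 coda contains /w/, which is not a licensed coda consonant → ill-formed
[pmer.nmir] — violates constraint 3: contains banned sequence /nm/ → ill-formed
[tar] — σ1 onset /t/, coda /r/ ok → well-formed
Well-formed: [tar] → 1.

1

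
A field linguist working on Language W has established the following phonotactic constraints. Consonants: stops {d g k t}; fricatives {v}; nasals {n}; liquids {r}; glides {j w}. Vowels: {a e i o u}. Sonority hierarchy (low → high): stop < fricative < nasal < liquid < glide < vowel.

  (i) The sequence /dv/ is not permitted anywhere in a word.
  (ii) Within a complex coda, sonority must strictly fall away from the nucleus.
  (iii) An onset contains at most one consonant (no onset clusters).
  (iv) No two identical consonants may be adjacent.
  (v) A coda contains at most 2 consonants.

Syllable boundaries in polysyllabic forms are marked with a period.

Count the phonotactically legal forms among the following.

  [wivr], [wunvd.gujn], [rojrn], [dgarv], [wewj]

0

[wivr] — violates constraint (ii): syllable 1 coda /vr/: /v/ (fricative, 2) → /r/ (liquid, 4) does not fall → phonotactically illegal
[wunvd.gujn] — violates constraint (v): syllable 1 coda /nvd/ has 3 consonants (> 2) → phonotactically illegal
[rojrn] — violates constraint (v): syllable 1 coda /jrn/ has 3 consonants (> 2) → phonotactically illegal
[dgarv] — violates constraint (iii): syllable 1 onset /dg/ has 2 consonants (> 1) → phonotactically illegal
[wewj] — violates constraint (ii): syllable 1 coda /wj/: /w/ (glide, 5) → /j/ (glide, 5) does not fall → phonotactically illegal
No form is phonotactically legal → 0.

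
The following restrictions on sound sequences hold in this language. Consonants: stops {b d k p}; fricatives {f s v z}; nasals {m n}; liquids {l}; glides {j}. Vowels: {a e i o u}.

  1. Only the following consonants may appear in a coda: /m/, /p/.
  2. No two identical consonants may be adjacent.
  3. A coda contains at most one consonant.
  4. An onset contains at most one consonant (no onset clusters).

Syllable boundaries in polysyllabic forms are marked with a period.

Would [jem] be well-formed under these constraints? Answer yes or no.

[jem] — σ1 onset /j/, coda /m/ ok → well-formed

yes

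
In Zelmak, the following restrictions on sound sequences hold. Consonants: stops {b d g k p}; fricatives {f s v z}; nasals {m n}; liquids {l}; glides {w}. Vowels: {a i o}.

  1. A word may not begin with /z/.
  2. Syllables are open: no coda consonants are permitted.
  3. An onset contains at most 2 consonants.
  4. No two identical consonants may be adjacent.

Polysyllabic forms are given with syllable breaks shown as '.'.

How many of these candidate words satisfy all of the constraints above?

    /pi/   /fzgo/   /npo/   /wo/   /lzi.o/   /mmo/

4

/pi/ — σ1 onset /p/, coda /∅/ ok → permitted
/fzgo/ — violates constraint 3: syllable 1 onset /fzg/ has 3 consonants (> 2) → not permitted
/npo/ — σ1 onset /np/ (2C), coda /∅/ ok → permitted
/wo/ — σ1 onset /w/, coda /∅/ ok → permitted
/lzi.o/ — σ1 onset /lz/ (2C), coda /∅/ ok; σ2 onset /∅/, coda /∅/ ok → permitted
/mmo/ — violates constraint 4: adjacent identical consonants /mm/ → not permitted
Permitted: /pi/, /npo/, /wo/, /lzi.o/ → 4.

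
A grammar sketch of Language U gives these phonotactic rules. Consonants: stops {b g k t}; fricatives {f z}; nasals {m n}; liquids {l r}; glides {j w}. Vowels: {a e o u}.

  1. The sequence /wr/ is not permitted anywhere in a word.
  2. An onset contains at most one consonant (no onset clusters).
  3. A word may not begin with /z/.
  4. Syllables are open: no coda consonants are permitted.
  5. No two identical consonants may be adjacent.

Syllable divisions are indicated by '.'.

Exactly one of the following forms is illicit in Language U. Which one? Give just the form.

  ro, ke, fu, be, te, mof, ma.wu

mof

ro — σ1 onset /r/, coda /∅/ ok → licit
ke — σ1 onset /k/, coda /∅/ ok → licit
fu — σ1 onset /f/, coda /∅/ ok → licit
be — σ1 onset /b/, coda /∅/ ok → licit
te — σ1 onset /t/, coda /∅/ ok → licit
mof — violates constraint 4: syllable 1 coda /f/ has 1 consonant (> 0) → illicit
ma.wu — σ1 onset /m/, coda /∅/ ok; σ2 onset /w/, coda /∅/ ok → licit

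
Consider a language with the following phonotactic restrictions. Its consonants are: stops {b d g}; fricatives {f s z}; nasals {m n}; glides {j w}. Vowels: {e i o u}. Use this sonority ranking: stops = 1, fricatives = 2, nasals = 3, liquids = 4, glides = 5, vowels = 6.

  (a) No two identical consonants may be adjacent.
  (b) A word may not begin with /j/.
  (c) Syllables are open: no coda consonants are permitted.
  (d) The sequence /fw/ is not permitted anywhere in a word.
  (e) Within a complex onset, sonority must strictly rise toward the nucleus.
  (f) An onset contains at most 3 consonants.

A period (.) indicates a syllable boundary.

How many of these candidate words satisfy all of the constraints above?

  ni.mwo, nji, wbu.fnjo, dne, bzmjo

ni.mwo — σ1 onset /n/, coda /∅/ ok; σ2 onset /mw/ (3→5 rises), coda /∅/ ok → well-formed
nji — σ1 onset /nj/ (3→5 rises), coda /∅/ ok → well-formed
wbu.fnjo — violates constraint (e): syllable 1 onset /wb/: /w/ (glide, 5) → /b/ (stop, 1) does not rise → ill-formed
dne — σ1 onset /dn/ (1→3 rises), coda /∅/ ok → well-formed
bzmjo — violates constraint (f): syllable 1 onset /bzmj/ has 4 consonants (> 3) → ill-formed
Well-formed: ni.mwo, nji, dne → 3.

3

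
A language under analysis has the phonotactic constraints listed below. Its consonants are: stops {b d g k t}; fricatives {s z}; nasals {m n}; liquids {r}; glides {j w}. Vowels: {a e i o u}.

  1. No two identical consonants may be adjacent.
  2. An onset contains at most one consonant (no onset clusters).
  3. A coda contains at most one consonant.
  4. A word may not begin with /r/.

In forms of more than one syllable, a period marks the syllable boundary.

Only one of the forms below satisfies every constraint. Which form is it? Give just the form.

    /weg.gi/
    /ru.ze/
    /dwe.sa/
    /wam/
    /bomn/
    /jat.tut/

/weg.gi/ — violates constraint 1: adjacent identical consonants /gg/ → not permitted
/ru.ze/ — violates constraint 4: word begins with /r/ → not permitted
/dwe.sa/ — violates constraint 2: syllable 1 onset /dw/ has 2 consonants (> 1) → not permitted
/wam/ — σ1 onset /w/, coda /m/ ok → permitted
/bomn/ — violates constraint 3: syllable 1 coda /mn/ has 2 consonants (> 1) → not permitted
/jat.tut/ — violates constraint 1: adjacent identical consonants /tt/ → not permitted

/wam/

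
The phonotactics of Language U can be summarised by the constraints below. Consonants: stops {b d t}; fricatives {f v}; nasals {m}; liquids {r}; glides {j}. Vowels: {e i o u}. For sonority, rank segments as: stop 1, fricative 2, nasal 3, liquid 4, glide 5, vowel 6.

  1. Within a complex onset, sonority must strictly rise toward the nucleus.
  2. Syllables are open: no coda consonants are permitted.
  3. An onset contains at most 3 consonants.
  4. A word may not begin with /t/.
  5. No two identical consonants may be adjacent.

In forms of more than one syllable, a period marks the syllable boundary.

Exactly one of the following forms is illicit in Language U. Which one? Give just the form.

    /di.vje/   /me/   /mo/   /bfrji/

/bfrji/

/di.vje/ — σ1 onset /d/, coda /∅/ ok; σ2 onset /vj/ (2→5 rises), coda /∅/ ok → licit
/me/ — σ1 onset /m/, coda /∅/ ok → licit
/mo/ — σ1 onset /m/, coda /∅/ ok → licit
/bfrji/ — violates constraint 3: syllable 1 onset /bfrj/ has 4 consonants (> 3) → illicit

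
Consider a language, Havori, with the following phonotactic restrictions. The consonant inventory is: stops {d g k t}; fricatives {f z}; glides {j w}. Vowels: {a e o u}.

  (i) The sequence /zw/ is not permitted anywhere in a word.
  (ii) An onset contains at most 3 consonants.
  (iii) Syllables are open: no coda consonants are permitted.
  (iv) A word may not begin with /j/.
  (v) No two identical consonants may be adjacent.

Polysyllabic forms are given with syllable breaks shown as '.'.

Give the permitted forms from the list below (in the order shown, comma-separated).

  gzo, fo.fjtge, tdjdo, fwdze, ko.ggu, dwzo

gzo, dwzo

gzo — σ1 onset /gz/ (2C), coda /∅/ ok → permitted
fo.fjtge — violates constraint (ii): syllable 2 onset /fjtg/ has 4 consonants (> 3) → not permitted
tdjdo — violates constraint (ii): syllable 1 onset /tdjd/ has 4 consonants (> 3) → not permitted
fwdze — violates constraint (ii): syllable 1 onset /fwdz/ has 4 consonants (> 3) → not permitted
ko.ggu — violates constraint (v): adjacent identical consonants /gg/ → not permitted
dwzo — σ1 onset /dwz/ (3C), coda /∅/ ok → permitted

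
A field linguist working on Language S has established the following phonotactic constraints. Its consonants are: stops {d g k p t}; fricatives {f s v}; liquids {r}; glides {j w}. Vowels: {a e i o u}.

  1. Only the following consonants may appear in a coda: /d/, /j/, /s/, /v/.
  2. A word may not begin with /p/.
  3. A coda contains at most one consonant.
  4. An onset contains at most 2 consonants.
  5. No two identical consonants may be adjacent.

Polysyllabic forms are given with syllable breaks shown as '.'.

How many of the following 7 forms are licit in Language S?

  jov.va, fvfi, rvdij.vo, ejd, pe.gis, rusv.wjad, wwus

0

jov.va — violates constraint 5: adjacent identical consonants /vv/ → illicit
fvfi — violates constraint 4: syllable 1 onset /fvf/ has 3 consonants (> 2) → illicit
rvdij.vo — violates constraint 4: syllable 1 onset /rvd/ has 3 consonants (> 2) → illicit
ejd — violates constraint 3: syllable 1 coda /jd/ has 2 consonants (> 1) → illicit
pe.gis — violates constraint 2: word begins with /p/ → illicit
rusv.wjad — violates constraint 3: syllable 1 coda /sv/ has 2 consonants (> 1) → illicit
wwus — violates constraint 5: adjacent identical consonants /ww/ → illicit
No form is licit → 0.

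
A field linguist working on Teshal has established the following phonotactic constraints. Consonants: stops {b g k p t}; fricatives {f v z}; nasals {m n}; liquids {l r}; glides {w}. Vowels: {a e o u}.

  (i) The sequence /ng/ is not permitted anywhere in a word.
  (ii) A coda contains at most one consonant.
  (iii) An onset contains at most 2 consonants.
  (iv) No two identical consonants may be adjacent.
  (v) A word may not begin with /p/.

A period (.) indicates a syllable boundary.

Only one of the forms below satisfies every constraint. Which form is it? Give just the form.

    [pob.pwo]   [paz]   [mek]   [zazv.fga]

[pob.pwo] — violates constraint (v): word begins with /p/ → ill-formed
[paz] — violates constraint (v): word begins with /p/ → ill-formed
[mek] — σ1 onset /m/, coda /k/ ok → well-formed
[zazv.fga] — violates constraint (ii): syllable 1 coda /zv/ has 2 consonants (> 1) → ill-formed

[mek]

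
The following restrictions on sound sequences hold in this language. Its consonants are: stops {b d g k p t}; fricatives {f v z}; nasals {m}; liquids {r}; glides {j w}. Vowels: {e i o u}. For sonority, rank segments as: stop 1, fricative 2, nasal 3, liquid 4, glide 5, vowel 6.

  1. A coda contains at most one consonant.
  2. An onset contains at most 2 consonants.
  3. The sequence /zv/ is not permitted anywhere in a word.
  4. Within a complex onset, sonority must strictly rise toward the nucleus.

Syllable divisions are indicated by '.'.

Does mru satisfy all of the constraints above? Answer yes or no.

yes

mru — σ1 onset /mr/ (3→4 rises), coda /∅/ ok → phonotactically legal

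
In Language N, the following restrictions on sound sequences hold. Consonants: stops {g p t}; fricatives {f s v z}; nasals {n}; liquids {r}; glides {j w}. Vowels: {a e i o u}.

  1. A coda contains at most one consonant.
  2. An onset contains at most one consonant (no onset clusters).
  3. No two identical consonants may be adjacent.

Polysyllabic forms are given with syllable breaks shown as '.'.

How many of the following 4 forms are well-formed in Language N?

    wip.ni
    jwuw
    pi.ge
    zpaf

2

wip.ni — σ1 onset /w/, coda /p/ ok; σ2 onset /n/, coda /∅/ ok → well-formed
jwuw — violates constraint 2: syllable 1 onset /jw/ has 2 consonants (> 1) → ill-formed
pi.ge — σ1 onset /p/, coda /∅/ ok; σ2 onset /g/, coda /∅/ ok → well-formed
zpaf — violates constraint 2: syllable 1 onset /zp/ has 2 consonants (> 1) → ill-formed
Well-formed: wip.ni, pi.ge → 2.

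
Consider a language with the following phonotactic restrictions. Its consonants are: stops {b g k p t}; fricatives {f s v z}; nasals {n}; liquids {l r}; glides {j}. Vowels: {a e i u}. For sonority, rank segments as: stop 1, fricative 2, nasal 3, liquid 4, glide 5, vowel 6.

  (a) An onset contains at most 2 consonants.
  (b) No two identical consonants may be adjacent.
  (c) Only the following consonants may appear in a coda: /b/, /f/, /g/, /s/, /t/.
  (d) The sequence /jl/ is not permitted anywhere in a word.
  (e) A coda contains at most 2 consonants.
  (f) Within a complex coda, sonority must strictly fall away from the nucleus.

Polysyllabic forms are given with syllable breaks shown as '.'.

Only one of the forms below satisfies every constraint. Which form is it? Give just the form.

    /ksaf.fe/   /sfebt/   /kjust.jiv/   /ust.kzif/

/ksaf.fe/ — violates constraint (b): adjacent identical consonants /ff/ → phonotactically illegal
/sfebt/ — violates constraint (f): syllable 1 coda /bt/: /b/ (stop, 1) → /t/ (stop, 1) does not fall → phonotactically illegal
/kjust.jiv/ — violates constraint (c): syllable 2 coda contains /v/, which is not a licensed coda consonant → phonotactically illegal
/ust.kzif/ — σ1 onset /∅/, coda /st/ (2→1 falls) ok; σ2 onset /kz/ (2C), coda /f/ ok → phonotactically legal

/ust.kzif/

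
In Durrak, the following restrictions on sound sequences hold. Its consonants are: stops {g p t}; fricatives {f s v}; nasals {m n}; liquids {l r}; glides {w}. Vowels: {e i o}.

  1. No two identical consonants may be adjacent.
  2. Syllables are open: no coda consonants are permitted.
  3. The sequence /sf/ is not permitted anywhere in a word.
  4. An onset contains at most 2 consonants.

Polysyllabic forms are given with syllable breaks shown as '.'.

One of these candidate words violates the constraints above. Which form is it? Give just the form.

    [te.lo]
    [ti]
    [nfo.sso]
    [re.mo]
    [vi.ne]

[te.lo] — σ1 onset /t/, coda /∅/ ok; σ2 onset /l/, coda /∅/ ok → licit
[ti] — σ1 onset /t/, coda /∅/ ok → licit
[nfo.sso] — violates constraint 1: adjacent identical consonants /ss/ → illicit
[re.mo] — σ1 onset /r/, coda /∅/ ok; σ2 onset /m/, coda /∅/ ok → licit
[vi.ne] — σ1 onset /v/, coda /∅/ ok; σ2 onset /n/, coda /∅/ ok → licit

[nfo.sso]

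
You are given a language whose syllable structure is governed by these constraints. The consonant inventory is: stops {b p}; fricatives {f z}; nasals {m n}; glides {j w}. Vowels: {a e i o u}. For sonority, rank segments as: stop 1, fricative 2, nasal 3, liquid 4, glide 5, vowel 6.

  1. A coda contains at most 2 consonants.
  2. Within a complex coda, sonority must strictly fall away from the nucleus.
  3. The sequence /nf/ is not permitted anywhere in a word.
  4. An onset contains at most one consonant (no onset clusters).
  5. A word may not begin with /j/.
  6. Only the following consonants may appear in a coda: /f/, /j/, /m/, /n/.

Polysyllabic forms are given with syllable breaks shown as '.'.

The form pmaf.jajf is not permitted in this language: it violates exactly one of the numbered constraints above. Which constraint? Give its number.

pmaf.jajf: syllable 1 onset /pm/ has 2 consonants (> 1).
This is a violation of constraint 4: "An onset contains at most one consonant (no onset clusters)."
The remaining constraints (1, 2, 3, 5, 6) are satisfied.

4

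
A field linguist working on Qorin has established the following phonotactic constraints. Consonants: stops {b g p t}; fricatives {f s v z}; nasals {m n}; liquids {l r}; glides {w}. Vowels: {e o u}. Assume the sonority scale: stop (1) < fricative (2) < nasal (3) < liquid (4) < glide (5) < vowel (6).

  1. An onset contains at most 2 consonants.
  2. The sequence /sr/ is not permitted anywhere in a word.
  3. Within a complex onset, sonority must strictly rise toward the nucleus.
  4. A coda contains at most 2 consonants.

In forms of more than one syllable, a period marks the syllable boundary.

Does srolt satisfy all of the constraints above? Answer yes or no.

no

srolt — violates constraint 2: contains banned sequence /sr/ → phonotactically illegal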